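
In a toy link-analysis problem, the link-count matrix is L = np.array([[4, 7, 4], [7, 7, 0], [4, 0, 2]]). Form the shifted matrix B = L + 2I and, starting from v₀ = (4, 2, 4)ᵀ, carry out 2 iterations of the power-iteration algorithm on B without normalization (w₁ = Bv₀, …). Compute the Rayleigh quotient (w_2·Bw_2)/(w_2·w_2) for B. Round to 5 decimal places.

B = L + 2I has rows (6, 7, 4); (7, 9, 0); (4, 0, 4)
w1 = Bv₀ = (6·4 + 7·2 + 4·4; 7·4 + 9·2 + 0·4; 4·4 + 0·2 + 4·4) = (54, 46, 32)
w2 = Bw1 = (6·54 + 7·46 + 4·32; 7·54 + 9·46 + 0·32; 4·54 + 0·46 + 4·32) = (774, 792, 344)
Bw2 = (11564, 12546, 4472)
w2·Bw2 = 20425336; w2·w2 = 1344676; μ ≈ 20425336/1344676 = 15.18978

μ ≈ 15.18978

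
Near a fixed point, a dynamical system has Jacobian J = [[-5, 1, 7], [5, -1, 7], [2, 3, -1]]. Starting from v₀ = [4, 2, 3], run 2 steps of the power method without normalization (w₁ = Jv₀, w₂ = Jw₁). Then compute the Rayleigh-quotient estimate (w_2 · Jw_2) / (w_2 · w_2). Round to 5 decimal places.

w1 = Jv₀ = ((-5)·4 + 1·2 + 7·3; 5·4 + (-1)·2 + 7·3; 2·4 + 3·2 + (-1)·3) = (3, 39, 11)
w2 = Jw1 = ((-5)·3 + 1·39 + 7·11; 5·3 + (-1)·39 + 7·11; 2·3 + 3·39 + (-1)·11) = (101, 53, 112)
Jw2 = (332, 1236, 249)
w2·Jw2 = 101·332 + 53·1236 + 112·249 = 126928; w2·w2 = 101·101 + 53·53 + 112·112 = 25554
λ ≈ 126928/25554 = 4.96705

λ ≈ 4.96705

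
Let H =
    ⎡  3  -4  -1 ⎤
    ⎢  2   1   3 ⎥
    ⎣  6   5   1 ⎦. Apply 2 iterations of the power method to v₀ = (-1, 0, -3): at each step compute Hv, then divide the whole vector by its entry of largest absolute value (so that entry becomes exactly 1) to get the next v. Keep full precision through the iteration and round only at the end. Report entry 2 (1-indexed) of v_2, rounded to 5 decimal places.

Hv0 = (0.000000, -11.000000, -9.000000); divide by -11.000000 → v1 = (0.000000, 1.000000, 0.818182)
Hv1 = (-4.818182, 3.454545, 5.818182); divide by 5.818182 → v2 = (-0.828125, 0.593750, 1.000000)
Requested entry of v2: -38/-64 = 0.59375

0.59375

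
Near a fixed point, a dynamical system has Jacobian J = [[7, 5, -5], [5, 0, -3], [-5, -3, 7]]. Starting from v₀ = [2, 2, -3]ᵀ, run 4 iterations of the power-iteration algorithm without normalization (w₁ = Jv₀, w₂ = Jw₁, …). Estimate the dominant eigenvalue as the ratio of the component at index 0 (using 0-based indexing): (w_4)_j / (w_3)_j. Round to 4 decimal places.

14.2637

w1 = Jv₀ = (7·2 + 5·2 + (-5)·(-3); 5·2 + 0·2 + (-3)·(-3); (-5)·2 + (-3)·2 + 7·(-3)) = (39, 19, -37)
w2 = Jw1 = (7·39 + 5·19 + (-5)·(-37); 5·39 + 0·19 + (-3)·(-37); (-5)·39 + (-3)·19 + 7·(-37)) = (553, 306, -511)
w3 = Jw2 = (7956, 4298, -7260)
w4 = Jw3 = (113482, 61560, -103494)
Ratio at component: 113482 / 7956 = 14.2637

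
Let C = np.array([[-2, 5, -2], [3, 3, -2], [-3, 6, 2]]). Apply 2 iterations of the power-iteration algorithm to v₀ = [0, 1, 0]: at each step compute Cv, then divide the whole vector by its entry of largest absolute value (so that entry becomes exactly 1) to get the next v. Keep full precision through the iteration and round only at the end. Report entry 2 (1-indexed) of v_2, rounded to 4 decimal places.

Cv0 = (5.00000, 3.00000, 6.00000); divide by 6.00000 → v1 = (0.83333, 0.50000, 1.00000)
Cv1 = (-1.16667, 2.00000, 2.50000); divide by 2.50000 → v2 = (-0.46667, 0.80000, 1.00000)
Requested entry of v2: 12/15 = 0.8000

0.8000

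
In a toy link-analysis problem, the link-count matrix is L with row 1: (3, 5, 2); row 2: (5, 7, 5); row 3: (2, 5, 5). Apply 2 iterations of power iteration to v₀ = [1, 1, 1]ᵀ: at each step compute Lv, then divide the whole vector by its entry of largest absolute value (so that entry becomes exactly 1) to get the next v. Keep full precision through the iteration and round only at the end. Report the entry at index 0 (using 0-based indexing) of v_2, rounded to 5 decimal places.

Lv0 = (10.000000, 17.000000, 12.000000); divide by 17.000000 → v1 = (0.588235, 1.000000, 0.705882)
Lv1 = (8.176471, 13.470588, 9.705882); divide by 13.470588 → v2 = (0.606987, 1.000000, 0.720524)
Requested entry of v2: 139/229 = 0.60699

0.60699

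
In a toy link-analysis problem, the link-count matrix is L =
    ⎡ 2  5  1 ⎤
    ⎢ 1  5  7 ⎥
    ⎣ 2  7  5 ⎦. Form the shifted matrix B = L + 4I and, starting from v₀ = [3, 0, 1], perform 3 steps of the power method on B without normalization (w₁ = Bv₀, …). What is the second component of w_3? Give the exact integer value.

B = L + 4I has rows (6, 5, 1); (1, 9, 7); (2, 7, 9)
w1 = Bv₀ = (6·3 + 5·0 + 1·1; 1·3 + 9·0 + 7·1; 2·3 + 7·0 + 9·1) = (19, 10, 15)
w2 = Bw1 = (6·19 + 5·10 + 1·15; 1·19 + 9·10 + 7·15; 2·19 + 7·10 + 9·15) = (179, 214, 243)
w3 = Bw2 = (2387, 3806, 4043)
Requested component of w3: 3806

3806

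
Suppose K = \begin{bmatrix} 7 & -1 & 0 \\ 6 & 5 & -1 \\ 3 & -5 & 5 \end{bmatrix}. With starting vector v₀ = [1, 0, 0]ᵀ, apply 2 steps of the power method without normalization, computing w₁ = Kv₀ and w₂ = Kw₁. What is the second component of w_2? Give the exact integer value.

69

w1 = Kv₀ = (7·1 + (-1)·0 + 0·0; 6·1 + 5·0 + (-1)·0; 3·1 + (-5)·0 + 5·0) = (7, 6, 3)
w2 = Kw1 = (7·7 + (-1)·6 + 0·3; 6·7 + 5·6 + (-1)·3; 3·7 + (-5)·6 + 5·3) = (43, 69, 6)
The requested component of w2 is 69.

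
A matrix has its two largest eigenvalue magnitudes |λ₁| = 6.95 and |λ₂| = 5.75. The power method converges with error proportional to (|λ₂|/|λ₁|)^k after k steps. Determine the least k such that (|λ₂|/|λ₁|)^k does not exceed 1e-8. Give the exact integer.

98

|λ₂/λ₁| = 5.75/6.95 = 0.82734
Need k ≥ ln(1e-8) / ln(0.82734) = -18.4207 / -0.1895 ≈ 97.185
Smallest integer k satisfying the bound: 98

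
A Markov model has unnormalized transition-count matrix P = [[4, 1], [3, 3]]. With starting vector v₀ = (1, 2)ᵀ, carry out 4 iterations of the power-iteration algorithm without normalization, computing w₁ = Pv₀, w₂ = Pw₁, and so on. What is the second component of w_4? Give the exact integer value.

1233

w1 = Pv₀ = (6, 9)
w2 = Pw1 = (33, 45)
w3 = Pw2 = (177, 234)
w4 = Pw3 = (942, 1233)
The requested component of w4 is 1233.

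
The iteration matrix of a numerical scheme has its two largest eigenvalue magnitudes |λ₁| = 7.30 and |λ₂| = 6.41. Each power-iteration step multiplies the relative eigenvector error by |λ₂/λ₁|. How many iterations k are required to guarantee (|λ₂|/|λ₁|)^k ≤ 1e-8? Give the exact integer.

|λ₂/λ₁| = 6.41/7.30 = 0.87808
Need k ≥ ln(1e-8) / ln(0.87808) = -18.4207 / -0.1300 ≈ 141.681
Smallest integer k satisfying the bound: 142

142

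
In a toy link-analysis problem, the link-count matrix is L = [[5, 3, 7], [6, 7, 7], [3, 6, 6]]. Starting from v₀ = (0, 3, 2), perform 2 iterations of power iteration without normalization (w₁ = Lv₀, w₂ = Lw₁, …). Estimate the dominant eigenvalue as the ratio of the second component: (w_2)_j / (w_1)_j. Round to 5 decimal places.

w1 = Lv₀ = (23, 35, 30)
w2 = Lw1 = (430, 593, 459)
Ratio at component: 593 / 35 = 16.94286

16.94286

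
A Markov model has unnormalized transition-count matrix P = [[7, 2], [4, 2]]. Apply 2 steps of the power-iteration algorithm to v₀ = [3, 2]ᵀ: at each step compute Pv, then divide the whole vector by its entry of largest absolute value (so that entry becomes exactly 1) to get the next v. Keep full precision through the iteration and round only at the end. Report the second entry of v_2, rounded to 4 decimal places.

Pv0 = (25.00000, 16.00000); divide by 25.00000 → v1 = (1.00000, 0.64000)
Pv1 = (8.28000, 5.28000); divide by 8.28000 → v2 = (1.00000, 0.63768)
Requested entry of v2: 132/207 = 0.6377

0.6377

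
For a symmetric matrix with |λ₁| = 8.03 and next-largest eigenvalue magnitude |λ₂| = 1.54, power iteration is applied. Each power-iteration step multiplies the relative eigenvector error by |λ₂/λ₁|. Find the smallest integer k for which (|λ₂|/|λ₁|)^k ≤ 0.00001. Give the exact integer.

|λ₂/λ₁| = 1.54/8.03 = 0.19178
Need k ≥ ln(0.00001) / ln(0.19178) = -11.5129 / -1.6514 ≈ 6.972
Smallest integer k satisfying the bound: 7

7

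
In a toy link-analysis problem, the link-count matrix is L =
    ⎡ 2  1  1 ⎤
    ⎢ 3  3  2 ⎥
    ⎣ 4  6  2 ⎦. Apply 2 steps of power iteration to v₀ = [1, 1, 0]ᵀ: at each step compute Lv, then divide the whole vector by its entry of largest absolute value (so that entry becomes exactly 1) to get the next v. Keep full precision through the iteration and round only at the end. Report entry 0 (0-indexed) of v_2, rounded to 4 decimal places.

0.3235

Lv0 = (3.00000, 6.00000, 10.00000); divide by 10.00000 → v1 = (0.30000, 0.60000, 1.00000)
Lv1 = (2.20000, 4.70000, 6.80000); divide by 6.80000 → v2 = (0.32353, 0.69118, 1.00000)
Requested entry of v2: 22/68 = 0.3235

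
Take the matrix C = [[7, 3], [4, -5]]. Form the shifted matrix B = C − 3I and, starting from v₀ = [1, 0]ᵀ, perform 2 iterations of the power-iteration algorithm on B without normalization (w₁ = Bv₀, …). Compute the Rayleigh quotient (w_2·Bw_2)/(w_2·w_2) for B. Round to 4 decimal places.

-1.9692

B = C − 3I has rows (4, 3); (4, -8)
w1 = Bv₀ = (4·1 + 3·0; 4·1 + (-8)·0) = (4, 4)
w2 = Bw1 = (4·4 + 3·4; 4·4 + (-8)·4) = (28, -16)
Bw2 = (64, 240)
w2·Bw2 = -2048; w2·w2 = 1040; μ ≈ -2048/1040 = -1.9692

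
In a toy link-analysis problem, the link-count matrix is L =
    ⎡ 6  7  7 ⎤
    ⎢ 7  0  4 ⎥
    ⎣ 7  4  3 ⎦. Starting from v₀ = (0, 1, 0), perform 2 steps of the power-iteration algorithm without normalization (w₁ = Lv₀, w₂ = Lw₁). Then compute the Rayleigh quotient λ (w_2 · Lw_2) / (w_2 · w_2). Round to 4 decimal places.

w1 = Lv₀ = (7, 0, 4)
w2 = Lw1 = (70, 65, 61)
Lw2 = (1302, 734, 933)
w2·Lw2 = 70·1302 + 65·734 + 61·933 = 195763; w2·w2 = 70·70 + 65·65 + 61·61 = 12846
λ ≈ 195763/12846 = 15.2392

15.2392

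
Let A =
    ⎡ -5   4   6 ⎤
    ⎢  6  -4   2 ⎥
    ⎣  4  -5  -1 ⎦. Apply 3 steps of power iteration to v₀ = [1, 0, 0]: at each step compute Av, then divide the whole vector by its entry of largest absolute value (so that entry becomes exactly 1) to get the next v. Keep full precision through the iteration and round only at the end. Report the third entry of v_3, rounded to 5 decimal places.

-0.65979

Av0 = (-5.000000, 6.000000, 4.000000); divide by 6.000000 → v1 = (-0.833333, 1.000000, 0.666667)
Av1 = (12.166667, -7.666667, -9.000000); divide by 12.166667 → v2 = (1.000000, -0.630137, -0.739726)
Av2 = (-11.958904, 7.041096, 7.890411); divide by -11.958904 → v3 = (1.000000, -0.588774, -0.659794)
Requested entry of v3: 576/-873 = -0.65979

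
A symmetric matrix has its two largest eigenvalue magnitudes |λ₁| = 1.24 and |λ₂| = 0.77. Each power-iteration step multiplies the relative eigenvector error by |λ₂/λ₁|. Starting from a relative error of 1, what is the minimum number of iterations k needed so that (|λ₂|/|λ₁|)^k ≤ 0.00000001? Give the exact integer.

39

|λ₂/λ₁| = 0.77/1.24 = 0.62097
Need k ≥ ln(0.00000001) / ln(0.62097) = -18.4207 / -0.4765 ≈ 38.660
Smallest integer k satisfying the bound: 39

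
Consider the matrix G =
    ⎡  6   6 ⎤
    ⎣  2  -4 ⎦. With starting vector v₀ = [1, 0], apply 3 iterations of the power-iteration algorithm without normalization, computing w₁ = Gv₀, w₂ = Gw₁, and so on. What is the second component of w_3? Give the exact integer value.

w1 = Gv₀ = (6, 2)
w2 = Gw1 = (48, 4)
w3 = Gw2 = (312, 80)
The requested component of w3 is 80.

80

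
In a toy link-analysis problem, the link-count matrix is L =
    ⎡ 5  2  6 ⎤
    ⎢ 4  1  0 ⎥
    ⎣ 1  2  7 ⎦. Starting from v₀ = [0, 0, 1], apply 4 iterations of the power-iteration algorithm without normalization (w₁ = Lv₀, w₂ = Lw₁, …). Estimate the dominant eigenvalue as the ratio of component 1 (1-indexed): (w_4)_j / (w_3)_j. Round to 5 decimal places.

λ ≈ 9.95122

w1 = Lv₀ = (5·0 + 2·0 + 6·1; 4·0 + 1·0 + 0·1; 1·0 + 2·0 + 7·1) = (6, 0, 7)
w2 = Lw1 = (5·6 + 2·0 + 6·7; 4·6 + 1·0 + 0·7; 1·6 + 2·0 + 7·7) = (72, 24, 55)
w3 = Lw2 = (738, 312, 505)
w4 = Lw3 = (7344, 3264, 4897)
Ratio at component: 7344 / 738 = 9.95122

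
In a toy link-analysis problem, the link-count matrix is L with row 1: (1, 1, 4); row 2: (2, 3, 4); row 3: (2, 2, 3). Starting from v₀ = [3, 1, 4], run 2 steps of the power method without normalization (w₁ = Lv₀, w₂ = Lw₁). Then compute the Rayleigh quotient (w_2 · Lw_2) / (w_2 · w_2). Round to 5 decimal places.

w1 = Lv₀ = (20, 25, 20)
w2 = Lw1 = (125, 195, 150)
Lw2 = (920, 1435, 1090)
w2·Lw2 = 125·920 + 195·1435 + 150·1090 = 558325; w2·w2 = 125·125 + 195·195 + 150·150 = 76150
λ ≈ 558325/76150 = 7.33191

7.33191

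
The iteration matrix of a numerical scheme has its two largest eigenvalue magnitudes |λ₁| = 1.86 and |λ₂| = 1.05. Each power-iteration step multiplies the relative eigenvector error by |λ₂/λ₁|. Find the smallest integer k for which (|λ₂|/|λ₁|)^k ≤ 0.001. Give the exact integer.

13

|λ₂/λ₁| = 1.05/1.86 = 0.56452
Need k ≥ ln(0.001) / ln(0.56452) = -6.9078 / -0.5718 ≈ 12.081
Smallest integer k satisfying the bound: 13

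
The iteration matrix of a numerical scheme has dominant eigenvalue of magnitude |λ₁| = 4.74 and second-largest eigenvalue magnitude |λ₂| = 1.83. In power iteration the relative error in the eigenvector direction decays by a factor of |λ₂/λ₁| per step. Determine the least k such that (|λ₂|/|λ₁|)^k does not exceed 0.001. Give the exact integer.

8

|λ₂/λ₁| = 1.83/4.74 = 0.38608
Need k ≥ ln(0.001) / ln(0.38608) = -6.9078 / -0.9517 ≈ 7.258
Smallest integer k satisfying the bound: 8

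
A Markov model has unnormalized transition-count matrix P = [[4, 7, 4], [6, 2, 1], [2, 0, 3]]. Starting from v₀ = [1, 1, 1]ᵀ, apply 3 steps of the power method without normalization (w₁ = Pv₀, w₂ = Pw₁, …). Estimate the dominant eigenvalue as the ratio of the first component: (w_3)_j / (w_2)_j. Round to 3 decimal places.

λ ≈ 10.790

w1 = Pv₀ = (15, 9, 5)
w2 = Pw1 = (143, 113, 45)
w3 = Pw2 = (1543, 1129, 421)
Ratio at component: 1543 / 143 = 10.790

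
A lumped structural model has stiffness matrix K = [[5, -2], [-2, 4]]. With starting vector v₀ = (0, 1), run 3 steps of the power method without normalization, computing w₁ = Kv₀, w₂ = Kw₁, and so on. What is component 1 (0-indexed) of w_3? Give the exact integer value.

w1 = Kv₀ = (5·0 + (-2)·1; (-2)·0 + 4·1) = (-2, 4)
w2 = Kw1 = (5·(-2) + (-2)·4; (-2)·(-2) + 4·4) = (-18, 20)
w3 = Kw2 = (-130, 116)
The requested component of w3 is 116.

116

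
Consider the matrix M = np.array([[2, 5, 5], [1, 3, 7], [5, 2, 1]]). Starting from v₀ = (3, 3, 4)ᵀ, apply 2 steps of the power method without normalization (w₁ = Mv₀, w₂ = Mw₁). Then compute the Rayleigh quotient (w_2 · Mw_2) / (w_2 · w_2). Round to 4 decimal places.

10.1049

w1 = Mv₀ = (2·3 + 5·3 + 5·4; 1·3 + 3·3 + 7·4; 5·3 + 2·3 + 1·4) = (41, 40, 25)
w2 = Mw1 = (2·41 + 5·40 + 5·25; 1·41 + 3·40 + 7·25; 5·41 + 2·40 + 1·25) = (407, 336, 310)
Mw2 = (4044, 3585, 3017)
w2·Mw2 = 407·4044 + 336·3585 + 310·3017 = 3785738; w2·w2 = 407·407 + 336·336 + 310·310 = 374645
λ ≈ 3785738/374645 = 10.1049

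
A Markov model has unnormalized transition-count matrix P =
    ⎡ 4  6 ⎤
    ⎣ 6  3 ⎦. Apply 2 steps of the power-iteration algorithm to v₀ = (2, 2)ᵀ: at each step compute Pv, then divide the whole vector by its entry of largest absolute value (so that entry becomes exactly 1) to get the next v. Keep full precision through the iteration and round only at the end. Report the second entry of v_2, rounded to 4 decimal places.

Pv0 = (20.00000, 18.00000); divide by 20.00000 → v1 = (1.00000, 0.90000)
Pv1 = (9.40000, 8.70000); divide by 9.40000 → v2 = (1.00000, 0.92553)
Requested entry of v2: 174/188 = 0.9255

0.9255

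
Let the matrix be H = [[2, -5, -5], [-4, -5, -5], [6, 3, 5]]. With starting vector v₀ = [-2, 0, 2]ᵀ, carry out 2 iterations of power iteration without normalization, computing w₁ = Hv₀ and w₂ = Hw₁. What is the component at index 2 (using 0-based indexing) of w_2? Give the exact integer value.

-100

w1 = Hv₀ = (2·(-2) + (-5)·0 + (-5)·2; (-4)·(-2) + (-5)·0 + (-5)·2; 6·(-2) + 3·0 + 5·2) = (-14, -2, -2)
w2 = Hw1 = (2·(-14) + (-5)·(-2) + (-5)·(-2); (-4)·(-14) + (-5)·(-2) + (-5)·(-2); 6·(-14) + 3·(-2) + 5·(-2)) = (-8, 76, -100)
The requested component of w2 is -100.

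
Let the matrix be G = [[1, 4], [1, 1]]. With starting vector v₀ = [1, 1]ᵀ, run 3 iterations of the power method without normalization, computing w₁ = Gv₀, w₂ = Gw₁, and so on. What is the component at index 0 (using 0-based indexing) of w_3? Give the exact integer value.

41

w1 = Gv₀ = (1·1 + 4·1; 1·1 + 1·1) = (5, 2)
w2 = Gw1 = (1·5 + 4·2; 1·5 + 1·2) = (13, 7)
w3 = Gw2 = (41, 20)
The requested component of w3 is 41.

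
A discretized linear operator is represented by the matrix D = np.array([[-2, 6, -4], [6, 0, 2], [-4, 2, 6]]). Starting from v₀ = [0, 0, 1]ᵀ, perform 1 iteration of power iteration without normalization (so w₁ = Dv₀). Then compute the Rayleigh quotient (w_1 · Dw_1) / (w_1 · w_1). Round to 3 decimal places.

w1 = Dv₀ = (-4, 2, 6)
Dw1 = (-4, -12, 56)
w1·Dw1 = (-4)·(-4) + 2·(-12) + 6·56 = 328; w1·w1 = (-4)·(-4) + 2·2 + 6·6 = 56
λ ≈ 328/56 = 5.857

5.857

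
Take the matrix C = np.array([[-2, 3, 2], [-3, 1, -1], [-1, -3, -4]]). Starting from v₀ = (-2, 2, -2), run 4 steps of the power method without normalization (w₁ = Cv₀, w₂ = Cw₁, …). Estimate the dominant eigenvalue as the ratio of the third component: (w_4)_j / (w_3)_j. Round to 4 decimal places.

-2.5963

w1 = Cv₀ = ((-2)·(-2) + 3·2 + 2·(-2); (-3)·(-2) + 1·2 + (-1)·(-2); (-1)·(-2) + (-3)·2 + (-4)·(-2)) = (6, 10, 4)
w2 = Cw1 = ((-2)·6 + 3·10 + 2·4; (-3)·6 + 1·10 + (-1)·4; (-1)·6 + (-3)·10 + (-4)·4) = (26, -12, -52)
w3 = Cw2 = (-192, -38, 218)
w4 = Cw3 = (706, 320, -566)
Ratio at component: -566 / 218 = -2.5963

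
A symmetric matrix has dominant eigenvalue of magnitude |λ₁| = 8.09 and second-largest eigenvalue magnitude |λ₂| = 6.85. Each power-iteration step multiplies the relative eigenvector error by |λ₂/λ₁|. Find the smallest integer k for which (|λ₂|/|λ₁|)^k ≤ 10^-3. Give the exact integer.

|λ₂/λ₁| = 6.85/8.09 = 0.84672
Need k ≥ ln(10^-3) / ln(0.84672) = -6.9078 / -0.1664 ≈ 41.518
Smallest integer k satisfying the bound: 42

42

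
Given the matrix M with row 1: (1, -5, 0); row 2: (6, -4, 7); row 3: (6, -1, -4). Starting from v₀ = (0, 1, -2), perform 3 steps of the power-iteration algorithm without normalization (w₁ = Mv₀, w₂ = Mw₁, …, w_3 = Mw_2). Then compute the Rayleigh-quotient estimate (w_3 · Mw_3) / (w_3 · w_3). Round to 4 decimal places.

λ ≈ -6.0747

w1 = Mv₀ = (-5, -18, 7)
w2 = Mw1 = (85, 91, -40)
w3 = Mw2 = (-370, -134, 579)
Mw3 = (300, 2369, -4402)
w3·Mw3 = (-370)·300 + (-134)·2369 + 579·(-4402) = -2977204; w3·w3 = (-370)·(-370) + (-134)·(-134) + 579·579 = 490097
λ ≈ -2977204/490097 = -6.0747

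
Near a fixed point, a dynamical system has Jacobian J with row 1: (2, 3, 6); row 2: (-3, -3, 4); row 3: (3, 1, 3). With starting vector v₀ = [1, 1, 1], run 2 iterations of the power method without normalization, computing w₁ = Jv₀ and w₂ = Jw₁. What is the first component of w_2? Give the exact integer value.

w1 = Jv₀ = (2·1 + 3·1 + 6·1; (-3)·1 + (-3)·1 + 4·1; 3·1 + 1·1 + 3·1) = (11, -2, 7)
w2 = Jw1 = (2·11 + 3·(-2) + 6·7; (-3)·11 + (-3)·(-2) + 4·7; 3·11 + 1·(-2) + 3·7) = (58, 1, 52)
The requested component of w2 is 58.

58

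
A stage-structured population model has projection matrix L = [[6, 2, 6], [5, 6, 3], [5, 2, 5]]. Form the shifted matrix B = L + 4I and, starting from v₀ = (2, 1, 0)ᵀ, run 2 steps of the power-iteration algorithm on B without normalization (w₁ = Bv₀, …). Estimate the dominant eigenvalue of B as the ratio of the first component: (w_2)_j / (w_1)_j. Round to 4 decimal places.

15.0909

B = L + 4I has rows (10, 2, 6); (5, 10, 3); (5, 2, 9)
w1 = Bv₀ = (22, 20, 12)
w2 = Bw1 = (332, 346, 258)
Ratio: 332/22 = 15.0909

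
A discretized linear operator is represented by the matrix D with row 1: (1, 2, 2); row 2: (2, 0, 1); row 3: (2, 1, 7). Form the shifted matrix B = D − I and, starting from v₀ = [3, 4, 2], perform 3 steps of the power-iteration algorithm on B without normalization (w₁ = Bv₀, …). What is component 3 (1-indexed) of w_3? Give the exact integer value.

1106

B = D − I has rows (0, 2, 2); (2, -1, 1); (2, 1, 6)
w1 = Bv₀ = (12, 4, 22)
w2 = Bw1 = (52, 42, 160)
w3 = Bw2 = (404, 222, 1106)
Requested component of w3: 1106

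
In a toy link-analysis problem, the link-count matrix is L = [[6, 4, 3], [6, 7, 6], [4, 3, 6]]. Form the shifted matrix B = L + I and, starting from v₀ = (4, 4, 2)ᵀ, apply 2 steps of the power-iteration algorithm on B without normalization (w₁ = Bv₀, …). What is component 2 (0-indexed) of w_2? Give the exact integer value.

698

B = L + I has rows (7, 4, 3); (6, 8, 6); (4, 3, 7)
w1 = Bv₀ = (50, 68, 42)
w2 = Bw1 = (748, 1096, 698)
Requested component of w2: 698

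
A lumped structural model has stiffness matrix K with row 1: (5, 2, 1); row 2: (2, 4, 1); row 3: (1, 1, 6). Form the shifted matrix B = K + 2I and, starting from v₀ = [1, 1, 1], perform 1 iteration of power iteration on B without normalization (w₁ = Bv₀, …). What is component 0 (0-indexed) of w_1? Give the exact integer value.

B = K + 2I has rows (7, 2, 1); (2, 6, 1); (1, 1, 8)
w1 = Bv₀ = (10, 9, 10)
Requested component of w1: 10

10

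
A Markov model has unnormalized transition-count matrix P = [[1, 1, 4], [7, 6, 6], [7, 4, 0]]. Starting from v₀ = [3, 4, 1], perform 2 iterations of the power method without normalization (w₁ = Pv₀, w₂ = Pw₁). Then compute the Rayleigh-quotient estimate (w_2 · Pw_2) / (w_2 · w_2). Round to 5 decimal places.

11.46181

w1 = Pv₀ = (1·3 + 1·4 + 4·1; 7·3 + 6·4 + 6·1; 7·3 + 4·4 + 0·1) = (11, 51, 37)
w2 = Pw1 = (1·11 + 1·51 + 4·37; 7·11 + 6·51 + 6·37; 7·11 + 4·51 + 0·37) = (210, 605, 281)
Pw2 = (1939, 6786, 3890)
w2·Pw2 = 210·1939 + 605·6786 + 281·3890 = 5605810; w2·w2 = 210·210 + 605·605 + 281·281 = 489086
λ ≈ 5605810/489086 = 11.46181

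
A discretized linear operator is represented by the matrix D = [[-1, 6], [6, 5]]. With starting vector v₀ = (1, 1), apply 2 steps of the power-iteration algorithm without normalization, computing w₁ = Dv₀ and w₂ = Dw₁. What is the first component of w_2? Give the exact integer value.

w1 = Dv₀ = (5, 11)
w2 = Dw1 = (61, 85)
The requested component of w2 is 61.

61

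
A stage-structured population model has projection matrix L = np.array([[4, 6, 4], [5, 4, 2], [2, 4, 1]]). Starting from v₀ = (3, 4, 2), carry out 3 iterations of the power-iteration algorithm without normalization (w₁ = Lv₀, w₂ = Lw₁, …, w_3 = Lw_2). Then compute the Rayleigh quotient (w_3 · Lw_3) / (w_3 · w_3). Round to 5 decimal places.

λ ≈ 11.17710

w1 = Lv₀ = (4·3 + 6·4 + 4·2; 5·3 + 4·4 + 2·2; 2·3 + 4·4 + 1·2) = (44, 35, 24)
w2 = Lw1 = (4·44 + 6·35 + 4·24; 5·44 + 4·35 + 2·24; 2·44 + 4·35 + 1·24) = (482, 408, 252)
w3 = Lw2 = (5384, 4546, 2848)
Lw3 = (60204, 50800, 31800)
w3·Lw3 = 5384·60204 + 4546·50800 + 2848·31800 = 645641536; w3·w3 = 5384·5384 + 4546·4546 + 2848·2848 = 57764676
λ ≈ 645641536/57764676 = 11.17710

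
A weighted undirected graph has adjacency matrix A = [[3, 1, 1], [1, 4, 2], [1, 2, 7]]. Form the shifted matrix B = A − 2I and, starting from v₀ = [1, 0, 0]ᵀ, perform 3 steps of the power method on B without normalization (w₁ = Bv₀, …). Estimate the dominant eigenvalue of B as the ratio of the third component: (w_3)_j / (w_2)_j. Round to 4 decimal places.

μ ≈ 6.6250

B = A − 2I has rows (1, 1, 1); (1, 2, 2); (1, 2, 5)
w1 = Bv₀ = (1, 1, 1)
w2 = Bw1 = (3, 5, 8)
w3 = Bw2 = (16, 29, 53)
Ratio: 53/8 = 6.6250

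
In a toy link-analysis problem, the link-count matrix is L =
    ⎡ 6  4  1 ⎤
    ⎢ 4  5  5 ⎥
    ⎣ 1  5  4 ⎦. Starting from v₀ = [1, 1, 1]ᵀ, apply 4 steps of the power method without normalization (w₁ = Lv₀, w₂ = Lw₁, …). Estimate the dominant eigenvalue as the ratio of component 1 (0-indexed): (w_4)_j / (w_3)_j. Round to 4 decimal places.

w1 = Lv₀ = (11, 14, 10)
w2 = Lw1 = (132, 164, 121)
w3 = Lw2 = (1569, 1953, 1436)
w4 = Lw3 = (18662, 23221, 17078)
Ratio at component: 23221 / 1953 = 11.8899

11.8899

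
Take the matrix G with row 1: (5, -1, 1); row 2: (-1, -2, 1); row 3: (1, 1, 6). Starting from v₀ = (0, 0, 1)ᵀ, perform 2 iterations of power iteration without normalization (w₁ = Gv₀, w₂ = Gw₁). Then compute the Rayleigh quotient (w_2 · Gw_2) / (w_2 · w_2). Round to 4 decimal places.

w1 = Gv₀ = (5·0 + (-1)·0 + 1·1; (-1)·0 + (-2)·0 + 1·1; 1·0 + 1·0 + 6·1) = (1, 1, 6)
w2 = Gw1 = (5·1 + (-1)·1 + 1·6; (-1)·1 + (-2)·1 + 1·6; 1·1 + 1·1 + 6·6) = (10, 3, 38)
Gw2 = (85, 22, 241)
w2·Gw2 = 10·85 + 3·22 + 38·241 = 10074; w2·w2 = 10·10 + 3·3 + 38·38 = 1553
λ ≈ 10074/1553 = 6.4868

6.4868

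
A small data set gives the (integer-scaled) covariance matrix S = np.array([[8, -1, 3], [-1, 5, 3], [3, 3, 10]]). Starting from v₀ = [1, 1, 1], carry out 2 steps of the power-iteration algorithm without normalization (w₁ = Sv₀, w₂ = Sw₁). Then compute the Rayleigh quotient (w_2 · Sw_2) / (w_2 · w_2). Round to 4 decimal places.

12.6672

w1 = Sv₀ = (8·1 + (-1)·1 + 3·1; (-1)·1 + 5·1 + 3·1; 3·1 + 3·1 + 10·1) = (10, 7, 16)
w2 = Sw1 = (8·10 + (-1)·7 + 3·16; (-1)·10 + 5·7 + 3·16; 3·10 + 3·7 + 10·16) = (121, 73, 211)
Sw2 = (1528, 877, 2692)
w2·Sw2 = 121·1528 + 73·877 + 211·2692 = 816921; w2·w2 = 121·121 + 73·73 + 211·211 = 64491
λ ≈ 816921/64491 = 12.6672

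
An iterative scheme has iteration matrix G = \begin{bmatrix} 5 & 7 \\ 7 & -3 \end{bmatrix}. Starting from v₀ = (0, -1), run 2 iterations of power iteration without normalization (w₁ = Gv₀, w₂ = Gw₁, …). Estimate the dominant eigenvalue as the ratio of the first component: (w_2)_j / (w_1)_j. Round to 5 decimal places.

w1 = Gv₀ = (5·0 + 7·(-1); 7·0 + (-3)·(-1)) = (-7, 3)
w2 = Gw1 = (5·(-7) + 7·3; 7·(-7) + (-3)·3) = (-14, -58)
Ratio at component: -14 / -7 = 2.00000

2.00000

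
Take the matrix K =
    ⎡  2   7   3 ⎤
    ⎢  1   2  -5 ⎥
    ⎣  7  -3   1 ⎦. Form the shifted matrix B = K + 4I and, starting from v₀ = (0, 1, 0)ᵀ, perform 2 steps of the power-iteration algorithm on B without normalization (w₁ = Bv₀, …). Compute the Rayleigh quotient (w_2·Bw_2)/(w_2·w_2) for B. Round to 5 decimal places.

μ ≈ 10.23148

B = K + 4I has rows (6, 7, 3); (1, 6, -5); (7, -3, 5)
w1 = Bv₀ = (6·0 + 7·1 + 3·0; 1·0 + 6·1 + (-5)·0; 7·0 + (-3)·1 + 5·0) = (7, 6, -3)
w2 = Bw1 = (6·7 + 7·6 + 3·(-3); 1·7 + 6·6 + (-5)·(-3); 7·7 + (-3)·6 + 5·(-3)) = (75, 58, 16)
Bw2 = (904, 343, 431)
w2·Bw2 = 94590; w2·w2 = 9245; μ ≈ 94590/9245 = 10.23148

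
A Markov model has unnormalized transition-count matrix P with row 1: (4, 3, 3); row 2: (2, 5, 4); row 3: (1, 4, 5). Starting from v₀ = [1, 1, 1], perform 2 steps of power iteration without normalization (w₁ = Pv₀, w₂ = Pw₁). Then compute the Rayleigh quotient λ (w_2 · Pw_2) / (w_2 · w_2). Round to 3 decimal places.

w1 = Pv₀ = (4·1 + 3·1 + 3·1; 2·1 + 5·1 + 4·1; 1·1 + 4·1 + 5·1) = (10, 11, 10)
w2 = Pw1 = (4·10 + 3·11 + 3·10; 2·10 + 5·11 + 4·10; 1·10 + 4·11 + 5·10) = (103, 115, 104)
Pw2 = (1069, 1197, 1083)
w2·Pw2 = 103·1069 + 115·1197 + 104·1083 = 360394; w2·w2 = 103·103 + 115·115 + 104·104 = 34650
λ ≈ 360394/34650 = 10.401

10.401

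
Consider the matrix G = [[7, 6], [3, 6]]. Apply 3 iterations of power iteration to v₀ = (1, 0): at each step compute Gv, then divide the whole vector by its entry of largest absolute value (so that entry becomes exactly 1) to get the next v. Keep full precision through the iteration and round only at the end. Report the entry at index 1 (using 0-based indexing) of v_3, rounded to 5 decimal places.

Gv0 = (7.000000, 3.000000); divide by 7.000000 → v1 = (1.000000, 0.428571)
Gv1 = (9.571429, 5.571429); divide by 9.571429 → v2 = (1.000000, 0.582090)
Gv2 = (10.492537, 6.492537); divide by 10.492537 → v3 = (1.000000, 0.618777)
Requested entry of v3: 435/703 = 0.61878

0.61878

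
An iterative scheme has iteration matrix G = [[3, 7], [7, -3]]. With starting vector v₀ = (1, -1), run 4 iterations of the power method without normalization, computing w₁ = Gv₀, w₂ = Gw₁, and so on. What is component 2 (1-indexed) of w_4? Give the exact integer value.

w1 = Gv₀ = (-4, 10)
w2 = Gw1 = (58, -58)
w3 = Gw2 = (-232, 580)
w4 = Gw3 = (3364, -3364)
The requested component of w4 is -3364.

-3364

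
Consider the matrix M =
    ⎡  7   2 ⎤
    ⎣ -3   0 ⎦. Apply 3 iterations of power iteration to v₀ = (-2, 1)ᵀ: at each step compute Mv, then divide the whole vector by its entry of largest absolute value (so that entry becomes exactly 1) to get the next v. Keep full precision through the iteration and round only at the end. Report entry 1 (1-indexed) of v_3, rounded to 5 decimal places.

1.00000

Mv0 = (-12.000000, 6.000000); divide by -12.000000 → v1 = (1.000000, -0.500000)
Mv1 = (6.000000, -3.000000); divide by 6.000000 → v2 = (1.000000, -0.500000)
Mv2 = (6.000000, -3.000000); divide by 6.000000 → v3 = (1.000000, -0.500000)
Requested entry of v3: -432/-432 = 1.00000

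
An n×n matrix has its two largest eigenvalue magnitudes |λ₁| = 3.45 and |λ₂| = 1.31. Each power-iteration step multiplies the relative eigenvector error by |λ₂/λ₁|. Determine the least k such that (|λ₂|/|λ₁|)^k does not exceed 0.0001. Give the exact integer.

10

|λ₂/λ₁| = 1.31/3.45 = 0.37971
Need k ≥ ln(0.0001) / ln(0.37971) = -9.2103 / -0.9683 ≈ 9.511
Smallest integer k satisfying the bound: 10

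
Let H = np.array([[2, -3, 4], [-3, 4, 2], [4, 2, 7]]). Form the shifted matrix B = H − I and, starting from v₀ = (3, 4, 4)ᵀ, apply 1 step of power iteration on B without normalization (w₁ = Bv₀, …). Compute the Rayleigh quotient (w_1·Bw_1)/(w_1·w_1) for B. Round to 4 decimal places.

B = H − I has rows (1, -3, 4); (-3, 3, 2); (4, 2, 6)
w1 = Bv₀ = (1·3 + (-3)·4 + 4·4; (-3)·3 + 3·4 + 2·4; 4·3 + 2·4 + 6·4) = (7, 11, 44)
Bw1 = (150, 100, 314)
w1·Bw1 = 15966; w1·w1 = 2106; μ ≈ 15966/2106 = 7.5812

7.5812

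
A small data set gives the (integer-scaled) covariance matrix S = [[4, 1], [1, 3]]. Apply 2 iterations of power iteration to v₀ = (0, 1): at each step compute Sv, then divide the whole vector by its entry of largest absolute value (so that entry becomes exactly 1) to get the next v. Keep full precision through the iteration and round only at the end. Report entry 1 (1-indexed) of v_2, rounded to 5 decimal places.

Sv0 = (1.000000, 3.000000); divide by 3.000000 → v1 = (0.333333, 1.000000)
Sv1 = (2.333333, 3.333333); divide by 3.333333 → v2 = (0.700000, 1.000000)
Requested entry of v2: 7/10 = 0.70000

0.70000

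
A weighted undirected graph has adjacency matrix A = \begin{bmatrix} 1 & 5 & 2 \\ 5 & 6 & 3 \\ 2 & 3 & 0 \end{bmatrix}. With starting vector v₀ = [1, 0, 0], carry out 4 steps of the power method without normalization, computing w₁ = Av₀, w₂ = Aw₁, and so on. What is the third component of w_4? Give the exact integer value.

w1 = Av₀ = (1·1 + 5·0 + 2·0; 5·1 + 6·0 + 3·0; 2·1 + 3·0 + 0·0) = (1, 5, 2)
w2 = Aw1 = (1·1 + 5·5 + 2·2; 5·1 + 6·5 + 3·2; 2·1 + 3·5 + 0·2) = (30, 41, 17)
w3 = Aw2 = (269, 447, 183)
w4 = Aw3 = (2870, 4576, 1879)
The requested component of w4 is 1879.

1879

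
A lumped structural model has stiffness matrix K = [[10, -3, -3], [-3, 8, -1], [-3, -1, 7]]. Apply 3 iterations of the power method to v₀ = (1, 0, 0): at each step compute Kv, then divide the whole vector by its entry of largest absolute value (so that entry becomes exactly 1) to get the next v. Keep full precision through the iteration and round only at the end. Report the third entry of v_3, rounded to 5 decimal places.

Kv0 = (10.000000, -3.000000, -3.000000); divide by 10.000000 → v1 = (1.000000, -0.300000, -0.300000)
Kv1 = (11.800000, -5.100000, -4.800000); divide by 11.800000 → v2 = (1.000000, -0.432203, -0.406780)
Kv2 = (12.516949, -6.050847, -5.415254); divide by 12.516949 → v3 = (1.000000, -0.483412, -0.432634)
Requested entry of v3: -639/1477 = -0.43263

-0.43263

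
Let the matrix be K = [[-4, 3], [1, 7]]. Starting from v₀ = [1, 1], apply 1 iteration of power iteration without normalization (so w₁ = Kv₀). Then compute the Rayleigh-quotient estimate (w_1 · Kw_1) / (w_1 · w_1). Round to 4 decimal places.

w1 = Kv₀ = ((-4)·1 + 3·1; 1·1 + 7·1) = (-1, 8)
Kw1 = (28, 55)
w1·Kw1 = (-1)·28 + 8·55 = 412; w1·w1 = (-1)·(-1) + 8·8 = 65
λ ≈ 412/65 = 6.3385

λ ≈ 6.3385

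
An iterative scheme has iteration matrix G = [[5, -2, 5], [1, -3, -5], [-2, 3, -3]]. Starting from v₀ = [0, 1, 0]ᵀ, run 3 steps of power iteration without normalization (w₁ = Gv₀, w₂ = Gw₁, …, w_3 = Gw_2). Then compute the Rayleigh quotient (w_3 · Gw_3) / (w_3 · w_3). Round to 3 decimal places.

-2.934

w1 = Gv₀ = (-2, -3, 3)
w2 = Gw1 = (11, -8, -14)
w3 = Gw2 = (1, 105, -4)
Gw3 = (-225, -294, 325)
w3·Gw3 = 1·(-225) + 105·(-294) + (-4)·325 = -32395; w3·w3 = 1·1 + 105·105 + (-4)·(-4) = 11042
λ ≈ -32395/11042 = -2.934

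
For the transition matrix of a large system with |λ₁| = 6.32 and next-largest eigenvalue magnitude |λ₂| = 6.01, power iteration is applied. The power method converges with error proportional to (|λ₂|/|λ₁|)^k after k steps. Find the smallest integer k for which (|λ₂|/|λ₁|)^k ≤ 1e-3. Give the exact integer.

|λ₂/λ₁| = 6.01/6.32 = 0.95095
Need k ≥ ln(1e-3) / ln(0.95095) = -6.9078 / -0.0503 ≈ 137.346
Smallest integer k satisfying the bound: 138

138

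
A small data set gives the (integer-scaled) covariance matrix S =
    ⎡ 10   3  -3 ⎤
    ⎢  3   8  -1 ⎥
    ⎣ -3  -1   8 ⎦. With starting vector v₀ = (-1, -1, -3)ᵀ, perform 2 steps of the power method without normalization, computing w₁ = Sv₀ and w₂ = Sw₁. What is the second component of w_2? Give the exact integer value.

w1 = Sv₀ = (10·(-1) + 3·(-1) + (-3)·(-3); 3·(-1) + 8·(-1) + (-1)·(-3); (-3)·(-1) + (-1)·(-1) + 8·(-3)) = (-4, -8, -20)
w2 = Sw1 = (10·(-4) + 3·(-8) + (-3)·(-20); 3·(-4) + 8·(-8) + (-1)·(-20); (-3)·(-4) + (-1)·(-8) + 8·(-20)) = (-4, -56, -140)
The requested component of w2 is -56.

-56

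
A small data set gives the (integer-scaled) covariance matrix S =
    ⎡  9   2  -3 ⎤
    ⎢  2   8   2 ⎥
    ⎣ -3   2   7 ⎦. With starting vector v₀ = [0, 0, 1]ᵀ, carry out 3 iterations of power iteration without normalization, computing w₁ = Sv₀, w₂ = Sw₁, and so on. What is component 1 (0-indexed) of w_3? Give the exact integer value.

228

w1 = Sv₀ = (-3, 2, 7)
w2 = Sw1 = (-44, 24, 62)
w3 = Sw2 = (-534, 228, 614)
The requested component of w3 is 228.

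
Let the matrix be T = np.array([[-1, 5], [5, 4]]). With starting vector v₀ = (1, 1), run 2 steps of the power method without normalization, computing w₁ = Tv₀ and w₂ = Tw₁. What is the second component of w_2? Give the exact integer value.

w1 = Tv₀ = ((-1)·1 + 5·1; 5·1 + 4·1) = (4, 9)
w2 = Tw1 = ((-1)·4 + 5·9; 5·4 + 4·9) = (41, 56)
The requested component of w2 is 56.

56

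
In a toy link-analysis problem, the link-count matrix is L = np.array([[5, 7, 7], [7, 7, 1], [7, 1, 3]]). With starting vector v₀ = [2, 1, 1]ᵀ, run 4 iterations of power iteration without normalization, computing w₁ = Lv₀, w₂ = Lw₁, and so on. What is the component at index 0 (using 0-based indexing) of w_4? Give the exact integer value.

95512

w1 = Lv₀ = (5·2 + 7·1 + 7·1; 7·2 + 7·1 + 1·1; 7·2 + 1·1 + 3·1) = (24, 22, 18)
w2 = Lw1 = (5·24 + 7·22 + 7·18; 7·24 + 7·22 + 1·18; 7·24 + 1·22 + 3·18) = (400, 340, 244)
w3 = Lw2 = (6088, 5424, 3872)
w4 = Lw3 = (95512, 84456, 59656)
The requested component of w4 is 95512.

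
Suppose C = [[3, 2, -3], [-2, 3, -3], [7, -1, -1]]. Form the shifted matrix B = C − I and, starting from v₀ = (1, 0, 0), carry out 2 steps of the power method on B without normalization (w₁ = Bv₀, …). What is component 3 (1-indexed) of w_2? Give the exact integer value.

2

B = C − I has rows (2, 2, -3); (-2, 2, -3); (7, -1, -2)
w1 = Bv₀ = (2·1 + 2·0 + (-3)·0; (-2)·1 + 2·0 + (-3)·0; 7·1 + (-1)·0 + (-2)·0) = (2, -2, 7)
w2 = Bw1 = (2·2 + 2·(-2) + (-3)·7; (-2)·2 + 2·(-2) + (-3)·7; 7·2 + (-1)·(-2) + (-2)·7) = (-21, -29, 2)
Requested component of w2: 2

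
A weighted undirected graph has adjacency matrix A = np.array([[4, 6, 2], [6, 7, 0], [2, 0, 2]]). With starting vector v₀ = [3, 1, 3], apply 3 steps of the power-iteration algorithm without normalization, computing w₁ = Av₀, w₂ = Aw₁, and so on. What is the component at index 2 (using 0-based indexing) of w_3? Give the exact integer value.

w1 = Av₀ = (4·3 + 6·1 + 2·3; 6·3 + 7·1 + 0·3; 2·3 + 0·1 + 2·3) = (24, 25, 12)
w2 = Aw1 = (4·24 + 6·25 + 2·12; 6·24 + 7·25 + 0·12; 2·24 + 0·25 + 2·12) = (270, 319, 72)
w3 = Aw2 = (3138, 3853, 684)
The requested component of w3 is 684.

684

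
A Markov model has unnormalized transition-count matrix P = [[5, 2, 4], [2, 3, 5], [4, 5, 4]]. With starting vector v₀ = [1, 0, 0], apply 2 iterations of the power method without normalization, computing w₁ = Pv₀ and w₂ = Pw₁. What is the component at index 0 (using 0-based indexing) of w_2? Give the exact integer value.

45

w1 = Pv₀ = (5·1 + 2·0 + 4·0; 2·1 + 3·0 + 5·0; 4·1 + 5·0 + 4·0) = (5, 2, 4)
w2 = Pw1 = (5·5 + 2·2 + 4·4; 2·5 + 3·2 + 5·4; 4·5 + 5·2 + 4·4) = (45, 36, 46)
The requested component of w2 is 45.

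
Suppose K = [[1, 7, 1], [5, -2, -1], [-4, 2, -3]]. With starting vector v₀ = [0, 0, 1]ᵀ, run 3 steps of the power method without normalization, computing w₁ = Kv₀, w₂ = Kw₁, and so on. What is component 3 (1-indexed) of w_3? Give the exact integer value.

w1 = Kv₀ = (1, -1, -3)
w2 = Kw1 = (-9, 10, 3)
w3 = Kw2 = (64, -68, 47)
The requested component of w3 is 47.

47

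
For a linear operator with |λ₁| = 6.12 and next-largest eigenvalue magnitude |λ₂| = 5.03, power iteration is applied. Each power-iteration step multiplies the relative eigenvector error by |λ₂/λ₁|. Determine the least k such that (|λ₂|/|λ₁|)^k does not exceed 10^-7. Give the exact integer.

|λ₂/λ₁| = 5.03/6.12 = 0.82190
Need k ≥ ln(10^-7) / ln(0.82190) = -16.1181 / -0.1961 ≈ 82.176
Smallest integer k satisfying the bound: 83

83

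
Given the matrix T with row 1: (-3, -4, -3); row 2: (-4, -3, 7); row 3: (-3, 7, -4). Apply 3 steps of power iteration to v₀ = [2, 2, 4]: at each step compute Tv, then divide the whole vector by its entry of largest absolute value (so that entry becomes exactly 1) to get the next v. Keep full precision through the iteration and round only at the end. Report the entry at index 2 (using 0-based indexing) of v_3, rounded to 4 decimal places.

-0.7400

Tv0 = (-26.00000, 14.00000, -8.00000); divide by -26.00000 → v1 = (1.00000, -0.53846, 0.30769)
Tv1 = (-1.76923, -0.23077, -8.00000); divide by -8.00000 → v2 = (0.22115, 0.02885, 1.00000)
Tv2 = (-3.77885, 6.02885, -4.46154); divide by 6.02885 → v3 = (-0.62679, 1.00000, -0.74003)
Requested entry of v3: -928/1254 = -0.7400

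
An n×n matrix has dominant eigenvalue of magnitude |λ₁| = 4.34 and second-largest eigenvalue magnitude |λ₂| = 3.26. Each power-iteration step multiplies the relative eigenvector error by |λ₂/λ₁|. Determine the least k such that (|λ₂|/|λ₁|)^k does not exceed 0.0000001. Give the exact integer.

57

|λ₂/λ₁| = 3.26/4.34 = 0.75115
Need k ≥ ln(0.0000001) / ln(0.75115) = -16.1181 / -0.2861 ≈ 56.328
Smallest integer k satisfying the bound: 57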